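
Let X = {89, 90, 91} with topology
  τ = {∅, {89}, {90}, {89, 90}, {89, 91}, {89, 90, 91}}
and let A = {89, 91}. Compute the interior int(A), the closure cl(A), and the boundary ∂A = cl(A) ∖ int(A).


int(A) = {89, 91}, cl(A) = {89, 91}, ∂A = ∅.

Closed sets in (X, τ) are complements of opens:
  closed(X, τ) = {∅, {90}, {91}, {89, 91}, {90, 91}, {89, 90, 91}}.
int(A) = ⋃ {U ∈ τ : U ⊆ A}. Opens contained in A: ∅, {89}, {89, 91}.
Taking the union of these: int(A) = {89, 91}.
cl(A) = ⋂ {C closed : A ⊆ C}. Closed sets containing A: {89, 91}, {89, 90, 91}.
Intersecting these: cl(A) = {89, 91}.
∂A = cl(A) ∖ int(A) = {89, 91} ∖ {89, 91} = ∅.


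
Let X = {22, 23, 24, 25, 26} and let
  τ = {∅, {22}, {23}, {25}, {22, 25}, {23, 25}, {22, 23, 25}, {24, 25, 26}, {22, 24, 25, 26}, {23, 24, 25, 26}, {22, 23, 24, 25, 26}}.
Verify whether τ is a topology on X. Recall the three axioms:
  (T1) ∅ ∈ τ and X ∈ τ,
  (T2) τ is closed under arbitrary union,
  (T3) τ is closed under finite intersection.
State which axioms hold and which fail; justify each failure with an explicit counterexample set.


τ is NOT a topology on X.

Axiom (T1): ∅ ∈ τ? Yes; X ∈ τ? Yes.
Axiom (T2/T3): check pairwise unions and intersections of members of τ.
Counterexample for (T2): {22} ∪ {23} = {22, 23} ∉ τ. Therefore τ is NOT a topology.


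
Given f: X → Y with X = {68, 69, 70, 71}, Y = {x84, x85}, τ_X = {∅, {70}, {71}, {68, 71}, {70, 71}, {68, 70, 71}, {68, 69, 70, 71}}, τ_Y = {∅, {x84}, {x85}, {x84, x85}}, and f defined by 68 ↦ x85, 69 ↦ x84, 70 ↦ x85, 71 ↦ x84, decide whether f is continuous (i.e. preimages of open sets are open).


f is NOT continuous.

Compute f^{-1}(U) for each U ∈ τ_Y:
  U = ∅: f^{-1}(U) = ∅ ∈ τ_X ✓.
  U = {x84}: f^{-1}(U) = {69, 71} ∉ τ_X ✗.
  U = {x85}: f^{-1}(U) = {68, 70} ∉ τ_X ✗.
  U = {x84, x85}: f^{-1}(U) = {68, 69, 70, 71} ∈ τ_X ✓.
Found U = {x84} with f^{-1}(U) = {69, 71} not in τ_X. Therefore f is NOT continuous.


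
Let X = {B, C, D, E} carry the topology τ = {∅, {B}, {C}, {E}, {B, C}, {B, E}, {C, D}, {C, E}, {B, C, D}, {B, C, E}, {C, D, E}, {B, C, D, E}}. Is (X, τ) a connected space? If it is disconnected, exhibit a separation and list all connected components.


(X, τ) is disconnected; components = [{B}, {E}, {C, D}].

Find clopen sets (U ∈ τ with X ∖ U ∈ τ):
  U = ∅, X ∖ U = {B, C, D, E} — both open, so U is clopen.
  U = {B}, X ∖ U = {C, D, E} — both open, so U is clopen.
  U = {E}, X ∖ U = {B, C, D} — both open, so U is clopen.
  U = {B, E}, X ∖ U = {C, D} — both open, so U is clopen.
  U = {C, D}, X ∖ U = {B, E} — both open, so U is clopen.
  U = {B, C, D}, X ∖ U = {E} — both open, so U is clopen.
  U = {C, D, E}, X ∖ U = {B} — both open, so U is clopen.
  U = {B, C, D, E}, X ∖ U = ∅ — both open, so U is clopen.
Nontrivial clopen(s) exist: e.g. {B, C, D}. So (X, τ) is disconnected.
Compute connected components by grouping points that agree on all clopens:
  component: {B}
  component: {E}
  component: {C, D}


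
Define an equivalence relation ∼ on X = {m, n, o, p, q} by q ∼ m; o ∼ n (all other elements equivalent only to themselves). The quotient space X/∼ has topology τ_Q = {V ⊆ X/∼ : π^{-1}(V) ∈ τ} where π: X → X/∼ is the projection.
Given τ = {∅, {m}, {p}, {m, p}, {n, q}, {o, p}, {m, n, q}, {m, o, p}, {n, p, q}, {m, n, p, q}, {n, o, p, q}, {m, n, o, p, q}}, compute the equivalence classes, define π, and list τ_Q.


X/∼ = {[m=q], [n=o], [p]}; |τ_Q| = 3.

Equivalence classes: [m=q], [n=o], [p].
Quotient map π: X → X/∼ sends m ↦ [m=q], n ↦ [n=o], o ↦ [n=o], p ↦ [p], q ↦ [m=q].
For each subset V ⊆ X/∼, compute π^{-1}(V) ⊆ X and check whether π^{-1}(V) ∈ τ. V is open in τ_Q iff π^{-1}(V) ∈ τ.
  V = {}: π^{-1}(V) = ∅ ∈ τ ✓.
  V = {[m=q]}: π^{-1}(V) = {m, q} ∉ τ ✗.
  V = {[n=o]}: π^{-1}(V) = {n, o} ∉ τ ✗.
  V = {[m=q], [n=o]}: π^{-1}(V) = {m, n, o, q} ∉ τ ✗.
  V = {[p]}: π^{-1}(V) = {p} ∈ τ ✓.
  V = {[m=q], [p]}: π^{-1}(V) = {m, p, q} ∉ τ ✗.
  V = {[n=o], [p]}: π^{-1}(V) = {n, o, p} ∉ τ ✗.
  V = {[m=q], [n=o], [p]}: π^{-1}(V) = {m, n, o, p, q} ∈ τ ✓.
Open sets in the quotient: τ_Q = {{}, {[p]}, {[m=q], [n=o], [p]}} (3 elements).


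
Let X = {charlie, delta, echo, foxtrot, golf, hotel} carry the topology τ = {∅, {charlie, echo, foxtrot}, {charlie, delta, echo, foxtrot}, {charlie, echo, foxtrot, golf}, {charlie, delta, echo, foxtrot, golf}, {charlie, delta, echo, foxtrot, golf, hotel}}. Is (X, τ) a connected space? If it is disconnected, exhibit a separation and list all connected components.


(X, τ) is connected.

Find clopen sets (U ∈ τ with X ∖ U ∈ τ):
  U = ∅, X ∖ U = {charlie, delta, echo, foxtrot, golf, hotel} — both open, so U is clopen.
  U = {charlie, delta, echo, foxtrot, golf, hotel}, X ∖ U = ∅ — both open, so U is clopen.
Only trivial clopens (∅ and X) exist, so (X, τ) is connected.
Compute connected components by grouping points that agree on all clopens:
  component: {charlie, delta, echo, foxtrot, golf, hotel}


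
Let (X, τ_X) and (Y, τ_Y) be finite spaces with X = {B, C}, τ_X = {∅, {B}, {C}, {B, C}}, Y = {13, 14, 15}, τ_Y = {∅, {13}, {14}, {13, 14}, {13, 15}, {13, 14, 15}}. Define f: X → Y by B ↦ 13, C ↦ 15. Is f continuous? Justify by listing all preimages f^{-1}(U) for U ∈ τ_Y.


f IS continuous.

Compute f^{-1}(U) for each U ∈ τ_Y:
  U = ∅: f^{-1}(U) = ∅ ∈ τ_X ✓.
  U = {13}: f^{-1}(U) = {B} ∈ τ_X ✓.
  U = {14}: f^{-1}(U) = ∅ ∈ τ_X ✓.
  U = {13, 14}: f^{-1}(U) = {B} ∈ τ_X ✓.
  U = {13, 15}: f^{-1}(U) = {B, C} ∈ τ_X ✓.
  U = {13, 14, 15}: f^{-1}(U) = {B, C} ∈ τ_X ✓.
Every preimage lies in τ_X, so f IS continuous.


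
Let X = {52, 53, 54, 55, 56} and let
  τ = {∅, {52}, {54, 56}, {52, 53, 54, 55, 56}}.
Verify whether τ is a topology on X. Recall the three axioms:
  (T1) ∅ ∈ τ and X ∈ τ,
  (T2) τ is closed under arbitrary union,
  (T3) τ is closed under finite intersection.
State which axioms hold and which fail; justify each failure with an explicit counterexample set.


τ is NOT a topology on X.

Axiom (T1): ∅ ∈ τ? Yes; X ∈ τ? Yes.
Axiom (T2/T3): check pairwise unions and intersections of members of τ.
Counterexample for (T2): {52} ∪ {54, 56} = {52, 54, 56} ∉ τ. Therefore τ is NOT a topology.


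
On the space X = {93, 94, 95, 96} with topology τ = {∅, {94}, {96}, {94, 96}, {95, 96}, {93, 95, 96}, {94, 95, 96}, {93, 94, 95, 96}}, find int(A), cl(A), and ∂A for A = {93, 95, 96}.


int(A) = {93, 95, 96}, cl(A) = {93, 95, 96}, ∂A = ∅.

Closed sets in (X, τ) are complements of opens:
  closed(X, τ) = {∅, {93}, {94}, {93, 94}, {93, 95}, {93, 94, 95}, {93, 95, 96}, {93, 94, 95, 96}}.
int(A) = ⋃ {U ∈ τ : U ⊆ A}. Opens contained in A: ∅, {96}, {95, 96}, {93, 95, 96}.
Taking the union of these: int(A) = {93, 95, 96}.
cl(A) = ⋂ {C closed : A ⊆ C}. Closed sets containing A: {93, 95, 96}, {93, 94, 95, 96}.
Intersecting these: cl(A) = {93, 95, 96}.
∂A = cl(A) ∖ int(A) = {93, 95, 96} ∖ {93, 95, 96} = ∅.


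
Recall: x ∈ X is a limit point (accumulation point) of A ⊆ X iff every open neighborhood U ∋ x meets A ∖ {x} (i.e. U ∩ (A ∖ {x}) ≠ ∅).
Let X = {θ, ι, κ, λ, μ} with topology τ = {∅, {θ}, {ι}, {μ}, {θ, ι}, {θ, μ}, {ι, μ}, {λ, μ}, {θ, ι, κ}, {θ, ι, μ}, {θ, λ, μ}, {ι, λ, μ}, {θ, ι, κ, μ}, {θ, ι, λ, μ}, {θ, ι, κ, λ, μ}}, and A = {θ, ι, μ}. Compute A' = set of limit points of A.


A' = {κ, λ}

For each x ∈ X, list the open sets U ∈ τ with x ∈ U, then check whether U ∩ (A ∖ {x}) ≠ ∅ for every such U.
  x = θ: open {θ} ∋ x has {θ} ∩ (A ∖ {θ}) = ∅, so x is NOT a limit point.
  x = ι: open {ι} ∋ x has {ι} ∩ (A ∖ {ι}) = ∅, so x is NOT a limit point.
  x = κ: opens ∋ x are {θ, ι, κ}, {θ, ι, κ, μ}, {θ, ι, κ, λ, μ}; each meets A ∖ {κ}, so x IS a limit point.
  x = λ: opens ∋ x are {λ, μ}, {θ, λ, μ}, {ι, λ, μ}, {θ, ι, λ, μ}, {θ, ι, κ, λ, μ}; each meets A ∖ {λ}, so x IS a limit point.
  x = μ: open {μ} ∋ x has {μ} ∩ (A ∖ {μ}) = ∅, so x is NOT a limit point.
Collecting: A' = {κ, λ}.


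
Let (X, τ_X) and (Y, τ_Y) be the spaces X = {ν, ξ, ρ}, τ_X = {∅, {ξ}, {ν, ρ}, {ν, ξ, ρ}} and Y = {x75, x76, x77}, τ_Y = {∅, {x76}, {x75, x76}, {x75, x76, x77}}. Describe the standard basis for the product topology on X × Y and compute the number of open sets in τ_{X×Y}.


Basis B = {∅ × ∅, {ξ} × {x76}, {ν, ρ} × {x76}, {ξ} × {x75, x76}, {ν, ξ, ρ} × {x76}, {ξ} × {x75, x76, x77}, {ν, ρ} × {x75, x76}, {ν, ρ} × {x75, x76, x77}, {ν, ξ, ρ} × {x75, x76}, {ν, ξ, ρ} × {x75, x76, x77}}; |τ_{X×Y}| = 16.

Enumerate products U × V with U ∈ τ_X, V ∈ τ_Y (deduplicated):
  ∅ × ∅ = {} (∅)
  {ξ} × {x76} = {(ξ,x76)}
  {ν, ρ} × {x76} = {(ν,x76), (ρ,x76)}
  {ξ} × {x75, x76} = {(ξ,x75), (ξ,x76)}
  {ν, ξ, ρ} × {x76} = {(ν,x76), (ξ,x76), (ρ,x76)}
  {ξ} × {x75, x76, x77} = {(ξ,x75), (ξ,x76), (ξ,x77)}
  {ν, ρ} × {x75, x76} = {(ν,x75), (ν,x76), (ρ,x75), (ρ,x76)}
  {ν, ρ} × {x75, x76, x77} = {(ν,x75), (ν,x76), (ν,x77), (ρ,x75), (ρ,x76), (ρ,x77)}
  {ν, ξ, ρ} × {x75, x76} = {(ν,x75), (ν,x76), (ξ,x75), (ξ,x76), (ρ,x75), (ρ,x76)}
  {ν, ξ, ρ} × {x75, x76, x77} = {(ν,x75), (ν,x76), (ν,x77), (ξ,x75), (ξ,x76), (ξ,x77), (ρ,x75), (ρ,x76), (ρ,x77)}
These 10 distinct sets form the basis B.
Close under arbitrary unions to get τ_{X×Y}; counting gives |τ_{X×Y}| = 16.


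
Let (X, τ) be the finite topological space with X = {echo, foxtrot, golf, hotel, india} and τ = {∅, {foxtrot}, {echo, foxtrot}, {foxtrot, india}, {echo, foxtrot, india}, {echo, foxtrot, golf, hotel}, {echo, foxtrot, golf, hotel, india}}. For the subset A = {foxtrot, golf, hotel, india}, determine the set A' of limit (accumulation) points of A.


A' = {echo, golf, hotel, india}

For each x ∈ X, list the open sets U ∈ τ with x ∈ U, then check whether U ∩ (A ∖ {x}) ≠ ∅ for every such U.
  x = echo: opens ∋ x are {echo, foxtrot}, {echo, foxtrot, india}, {echo, foxtrot, golf, hotel}, {echo, foxtrot, golf, hotel, india}; each meets A ∖ {echo}, so x IS a limit point.
  x = foxtrot: open {foxtrot} ∋ x has {foxtrot} ∩ (A ∖ {foxtrot}) = ∅, so x is NOT a limit point.
  x = golf: opens ∋ x are {echo, foxtrot, golf, hotel}, {echo, foxtrot, golf, hotel, india}; each meets A ∖ {golf}, so x IS a limit point.
  x = hotel: opens ∋ x are {echo, foxtrot, golf, hotel}, {echo, foxtrot, golf, hotel, india}; each meets A ∖ {hotel}, so x IS a limit point.
  x = india: opens ∋ x are {foxtrot, india}, {echo, foxtrot, india}, {echo, foxtrot, golf, hotel, india}; each meets A ∖ {india}, so x IS a limit point.
Collecting: A' = {echo, golf, hotel, india}.


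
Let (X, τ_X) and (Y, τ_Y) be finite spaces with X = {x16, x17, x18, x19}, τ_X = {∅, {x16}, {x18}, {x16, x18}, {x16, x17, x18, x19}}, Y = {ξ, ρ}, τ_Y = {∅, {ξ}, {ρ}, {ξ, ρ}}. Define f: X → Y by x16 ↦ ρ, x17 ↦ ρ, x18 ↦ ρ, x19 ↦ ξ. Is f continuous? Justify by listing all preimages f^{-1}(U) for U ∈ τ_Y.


f is NOT continuous.

Compute f^{-1}(U) for each U ∈ τ_Y:
  U = ∅: f^{-1}(U) = ∅ ∈ τ_X ✓.
  U = {ξ}: f^{-1}(U) = {x19} ∉ τ_X ✗.
  U = {ρ}: f^{-1}(U) = {x16, x17, x18} ∉ τ_X ✗.
  U = {ξ, ρ}: f^{-1}(U) = {x16, x17, x18, x19} ∈ τ_X ✓.
Found U = {ξ} with f^{-1}(U) = {x19} not in τ_X. Therefore f is NOT continuous.


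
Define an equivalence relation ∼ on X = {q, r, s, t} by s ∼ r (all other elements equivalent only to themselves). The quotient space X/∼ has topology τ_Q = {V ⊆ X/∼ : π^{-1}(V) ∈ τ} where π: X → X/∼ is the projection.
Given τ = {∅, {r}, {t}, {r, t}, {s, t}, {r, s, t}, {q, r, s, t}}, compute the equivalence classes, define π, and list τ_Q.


X/∼ = {[q], [r=s], [t]}; |τ_Q| = 4.

Equivalence classes: [q], [r=s], [t].
Quotient map π: X → X/∼ sends q ↦ [q], r ↦ [r=s], s ↦ [r=s], t ↦ [t].
For each subset V ⊆ X/∼, compute π^{-1}(V) ⊆ X and check whether π^{-1}(V) ∈ τ. V is open in τ_Q iff π^{-1}(V) ∈ τ.
  V = {}: π^{-1}(V) = ∅ ∈ τ ✓.
  V = {[q]}: π^{-1}(V) = {q} ∉ τ ✗.
  V = {[r=s]}: π^{-1}(V) = {r, s} ∉ τ ✗.
  V = {[q], [r=s]}: π^{-1}(V) = {q, r, s} ∉ τ ✗.
  V = {[t]}: π^{-1}(V) = {t} ∈ τ ✓.
  V = {[q], [t]}: π^{-1}(V) = {q, t} ∉ τ ✗.
  V = {[r=s], [t]}: π^{-1}(V) = {r, s, t} ∈ τ ✓.
  V = {[q], [r=s], [t]}: π^{-1}(V) = {q, r, s, t} ∈ τ ✓.
Open sets in the quotient: τ_Q = {{}, {[t]}, {[r=s], [t]}, {[q], [r=s], [t]}} (4 elements).


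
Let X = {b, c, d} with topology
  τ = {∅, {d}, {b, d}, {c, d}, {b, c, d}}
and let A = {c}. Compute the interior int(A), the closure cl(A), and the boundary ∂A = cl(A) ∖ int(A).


int(A) = ∅, cl(A) = {c}, ∂A = {c}.

Closed sets in (X, τ) are complements of opens:
  closed(X, τ) = {∅, {b}, {c}, {b, c}, {b, c, d}}.
int(A) = ⋃ {U ∈ τ : U ⊆ A}. Opens contained in A: ∅.
Taking the union of these: int(A) = ∅.
cl(A) = ⋂ {C closed : A ⊆ C}. Closed sets containing A: {c}, {b, c}, {b, c, d}.
Intersecting these: cl(A) = {c}.
∂A = cl(A) ∖ int(A) = {c} ∖ ∅ = {c}.


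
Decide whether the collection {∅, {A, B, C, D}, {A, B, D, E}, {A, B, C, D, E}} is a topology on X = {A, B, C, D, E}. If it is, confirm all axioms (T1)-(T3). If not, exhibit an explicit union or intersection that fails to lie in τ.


τ is NOT a topology on X.

Axiom (T1): ∅ ∈ τ? Yes; X ∈ τ? Yes.
Axiom (T2/T3): check pairwise unions and intersections of members of τ.
Counterexample for (T3): {A, B, C, D} ∩ {A, B, D, E} = {A, B, D} ∉ τ. Therefore τ is NOT a topology.


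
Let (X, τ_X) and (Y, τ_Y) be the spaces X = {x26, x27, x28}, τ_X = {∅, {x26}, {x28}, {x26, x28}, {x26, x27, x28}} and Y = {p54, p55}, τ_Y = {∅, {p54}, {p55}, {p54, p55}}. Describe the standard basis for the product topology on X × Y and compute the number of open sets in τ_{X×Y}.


Basis B = {∅ × ∅, {x26} × {p54}, {x26} × {p55}, {x28} × {p54}, {x28} × {p55}, {x26} × {p54, p55}, {x26, x28} × {p54}, {x26, x28} × {p55}, {x28} × {p54, p55}, {x26, x27, x28} × {p54}, {x26, x27, x28} × {p55}, {x26, x28} × {p54, p55}, {x26, x27, x28} × {p54, p55}}; |τ_{X×Y}| = 25.

Enumerate products U × V with U ∈ τ_X, V ∈ τ_Y (deduplicated):
  ∅ × ∅ = {} (∅)
  {x26} × {p54} = {(x26,p54)}
  {x26} × {p55} = {(x26,p55)}
  {x28} × {p54} = {(x28,p54)}
  {x28} × {p55} = {(x28,p55)}
  {x26} × {p54, p55} = {(x26,p54), (x26,p55)}
  {x26, x28} × {p54} = {(x26,p54), (x28,p54)}
  {x26, x28} × {p55} = {(x26,p55), (x28,p55)}
  {x28} × {p54, p55} = {(x28,p54), (x28,p55)}
  {x26, x27, x28} × {p54} = {(x26,p54), (x27,p54), (x28,p54)}
  {x26, x27, x28} × {p55} = {(x26,p55), (x27,p55), (x28,p55)}
  {x26, x28} × {p54, p55} = {(x26,p54), (x26,p55), (x28,p54), (x28,p55)}
  {x26, x27, x28} × {p54, p55} = {(x26,p54), (x26,p55), (x27,p54), (x27,p55), (x28,p54), (x28,p55)}
These 13 distinct sets form the basis B.
Close under arbitrary unions to get τ_{X×Y}; counting gives |τ_{X×Y}| = 25.


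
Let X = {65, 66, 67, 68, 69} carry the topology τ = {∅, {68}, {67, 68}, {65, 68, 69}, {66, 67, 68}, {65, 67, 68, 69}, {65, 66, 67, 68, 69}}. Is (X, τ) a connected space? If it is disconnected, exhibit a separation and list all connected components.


(X, τ) is connected.

Find clopen sets (U ∈ τ with X ∖ U ∈ τ):
  U = ∅, X ∖ U = {65, 66, 67, 68, 69} — both open, so U is clopen.
  U = {65, 66, 67, 68, 69}, X ∖ U = ∅ — both open, so U is clopen.
Only trivial clopens (∅ and X) exist, so (X, τ) is connected.
Compute connected components by grouping points that agree on all clopens:
  component: {65, 66, 67, 68, 69}


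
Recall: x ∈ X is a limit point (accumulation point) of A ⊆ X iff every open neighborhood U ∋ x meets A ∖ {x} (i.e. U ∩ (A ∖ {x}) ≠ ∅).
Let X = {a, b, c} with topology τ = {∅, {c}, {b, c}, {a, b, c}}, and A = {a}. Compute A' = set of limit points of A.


A' = ∅

For each x ∈ X, list the open sets U ∈ τ with x ∈ U, then check whether U ∩ (A ∖ {x}) ≠ ∅ for every such U.
  x = a: open {a, b, c} ∋ x has {a, b, c} ∩ (A ∖ {a}) = ∅, so x is NOT a limit point.
  x = b: open {b, c} ∋ x has {b, c} ∩ (A ∖ {b}) = ∅, so x is NOT a limit point.
  x = c: open {c} ∋ x has {c} ∩ (A ∖ {c}) = ∅, so x is NOT a limit point.
Collecting: A' = ∅.


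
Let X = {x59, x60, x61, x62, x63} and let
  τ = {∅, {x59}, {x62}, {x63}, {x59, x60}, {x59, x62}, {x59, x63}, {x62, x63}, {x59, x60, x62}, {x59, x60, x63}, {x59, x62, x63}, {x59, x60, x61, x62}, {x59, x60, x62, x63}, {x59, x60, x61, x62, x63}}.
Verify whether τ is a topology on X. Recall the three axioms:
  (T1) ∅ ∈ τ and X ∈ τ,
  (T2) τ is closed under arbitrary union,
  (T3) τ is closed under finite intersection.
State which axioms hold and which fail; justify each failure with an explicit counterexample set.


τ IS a topology on X.

Axiom (T1): ∅ ∈ τ? Yes; X ∈ τ? Yes.
Axiom (T2/T3): check pairwise unions and intersections of members of τ.
All pairwise intersections and unions checked — each lies in τ. Therefore τ satisfies (T1), (T2), (T3): it IS a topology on X.


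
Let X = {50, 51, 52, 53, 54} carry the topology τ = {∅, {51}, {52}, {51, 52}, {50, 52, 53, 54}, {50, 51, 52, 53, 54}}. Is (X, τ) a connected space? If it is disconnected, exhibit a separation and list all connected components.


(X, τ) is disconnected; components = [{51}, {50, 52, 53, 54}].

Find clopen sets (U ∈ τ with X ∖ U ∈ τ):
  U = ∅, X ∖ U = {50, 51, 52, 53, 54} — both open, so U is clopen.
  U = {51}, X ∖ U = {50, 52, 53, 54} — both open, so U is clopen.
  U = {50, 52, 53, 54}, X ∖ U = {51} — both open, so U is clopen.
  U = {50, 51, 52, 53, 54}, X ∖ U = ∅ — both open, so U is clopen.
Nontrivial clopen(s) exist: e.g. {50, 52, 53, 54}. So (X, τ) is disconnected.
Compute connected components by grouping points that agree on all clopens:
  component: {51}
  component: {50, 52, 53, 54}


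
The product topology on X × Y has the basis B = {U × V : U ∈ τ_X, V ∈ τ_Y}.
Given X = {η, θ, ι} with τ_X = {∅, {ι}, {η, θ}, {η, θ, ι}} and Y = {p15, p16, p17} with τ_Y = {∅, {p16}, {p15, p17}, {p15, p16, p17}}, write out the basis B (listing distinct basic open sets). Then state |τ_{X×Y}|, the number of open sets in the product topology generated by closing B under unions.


Basis B = {∅ × ∅, {ι} × {p16}, {η, θ} × {p16}, {ι} × {p15, p17}, {η, θ, ι} × {p16}, {ι} × {p15, p16, p17}, {η, θ} × {p15, p17}, {η, θ} × {p15, p16, p17}, {η, θ, ι} × {p15, p17}, {η, θ, ι} × {p15, p16, p17}}; |τ_{X×Y}| = 16.

Enumerate products U × V with U ∈ τ_X, V ∈ τ_Y (deduplicated):
  ∅ × ∅ = {} (∅)
  {ι} × {p16} = {(ι,p16)}
  {η, θ} × {p16} = {(η,p16), (θ,p16)}
  {ι} × {p15, p17} = {(ι,p15), (ι,p17)}
  {η, θ, ι} × {p16} = {(η,p16), (θ,p16), (ι,p16)}
  {ι} × {p15, p16, p17} = {(ι,p15), (ι,p16), (ι,p17)}
  {η, θ} × {p15, p17} = {(η,p15), (η,p17), (θ,p15), (θ,p17)}
  {η, θ} × {p15, p16, p17} = {(η,p15), (η,p16), (η,p17), (θ,p15), (θ,p16), (θ,p17)}
  {η, θ, ι} × {p15, p17} = {(η,p15), (η,p17), (θ,p15), (θ,p17), (ι,p15), (ι,p17)}
  {η, θ, ι} × {p15, p16, p17} = {(η,p15), (η,p16), (η,p17), (θ,p15), (θ,p16), (θ,p17), (ι,p15), (ι,p16), (ι,p17)}
These 10 distinct sets form the basis B.
Close under arbitrary unions to get τ_{X×Y}; counting gives |τ_{X×Y}| = 16.


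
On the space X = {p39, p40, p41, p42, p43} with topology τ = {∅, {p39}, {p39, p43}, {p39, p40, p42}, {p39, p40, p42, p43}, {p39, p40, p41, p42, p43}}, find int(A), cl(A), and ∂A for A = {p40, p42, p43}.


int(A) = ∅, cl(A) = {p40, p41, p42, p43}, ∂A = {p40, p41, p42, p43}.

Closed sets in (X, τ) are complements of opens:
  closed(X, τ) = {∅, {p41}, {p41, p43}, {p40, p41, p42}, {p40, p41, p42, p43}, {p39, p40, p41, p42, p43}}.
int(A) = ⋃ {U ∈ τ : U ⊆ A}. Opens contained in A: ∅.
Taking the union of these: int(A) = ∅.
cl(A) = ⋂ {C closed : A ⊆ C}. Closed sets containing A: {p40, p41, p42, p43}, {p39, p40, p41, p42, p43}.
Intersecting these: cl(A) = {p40, p41, p42, p43}.
∂A = cl(A) ∖ int(A) = {p40, p41, p42, p43} ∖ ∅ = {p40, p41, p42, p43}.


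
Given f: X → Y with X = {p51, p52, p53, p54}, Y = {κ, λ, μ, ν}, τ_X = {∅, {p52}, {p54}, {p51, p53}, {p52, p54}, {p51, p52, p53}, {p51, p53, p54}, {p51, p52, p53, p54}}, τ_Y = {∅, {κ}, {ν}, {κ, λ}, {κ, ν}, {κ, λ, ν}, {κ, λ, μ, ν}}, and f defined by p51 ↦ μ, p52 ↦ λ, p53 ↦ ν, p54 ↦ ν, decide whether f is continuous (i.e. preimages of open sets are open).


f is NOT continuous.

Compute f^{-1}(U) for each U ∈ τ_Y:
  U = ∅: f^{-1}(U) = ∅ ∈ τ_X ✓.
  U = {κ}: f^{-1}(U) = ∅ ∈ τ_X ✓.
  U = {ν}: f^{-1}(U) = {p53, p54} ∉ τ_X ✗.
  U = {κ, λ}: f^{-1}(U) = {p52} ∈ τ_X ✓.
  U = {κ, ν}: f^{-1}(U) = {p53, p54} ∉ τ_X ✗.
  U = {κ, λ, ν}: f^{-1}(U) = {p52, p53, p54} ∉ τ_X ✗.
  U = {κ, λ, μ, ν}: f^{-1}(U) = {p51, p52, p53, p54} ∈ τ_X ✓.
Found U = {ν} with f^{-1}(U) = {p53, p54} not in τ_X. Therefore f is NOT continuous.


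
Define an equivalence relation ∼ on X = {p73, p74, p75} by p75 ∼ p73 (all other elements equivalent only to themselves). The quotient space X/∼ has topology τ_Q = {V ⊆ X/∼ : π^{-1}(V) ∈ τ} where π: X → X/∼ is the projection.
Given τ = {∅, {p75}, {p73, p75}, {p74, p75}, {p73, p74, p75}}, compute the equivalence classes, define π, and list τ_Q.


X/∼ = {[p73=p75], [p74]}; |τ_Q| = 3.

Equivalence classes: [p73=p75], [p74].
Quotient map π: X → X/∼ sends p73 ↦ [p73=p75], p74 ↦ [p74], p75 ↦ [p73=p75].
For each subset V ⊆ X/∼, compute π^{-1}(V) ⊆ X and check whether π^{-1}(V) ∈ τ. V is open in τ_Q iff π^{-1}(V) ∈ τ.
  V = {}: π^{-1}(V) = ∅ ∈ τ ✓.
  V = {[p73=p75]}: π^{-1}(V) = {p73, p75} ∈ τ ✓.
  V = {[p74]}: π^{-1}(V) = {p74} ∉ τ ✗.
  V = {[p73=p75], [p74]}: π^{-1}(V) = {p73, p74, p75} ∈ τ ✓.
Open sets in the quotient: τ_Q = {{}, {[p73=p75]}, {[p73=p75], [p74]}} (3 elements).


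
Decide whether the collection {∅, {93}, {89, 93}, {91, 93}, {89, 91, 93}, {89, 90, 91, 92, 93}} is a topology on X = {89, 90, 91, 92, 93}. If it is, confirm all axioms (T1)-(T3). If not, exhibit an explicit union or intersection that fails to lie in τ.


τ IS a topology on X.

Axiom (T1): ∅ ∈ τ? Yes; X ∈ τ? Yes.
Axiom (T2/T3): check pairwise unions and intersections of members of τ.
All pairwise intersections and unions checked — each lies in τ. Therefore τ satisfies (T1), (T2), (T3): it IS a topology on X.


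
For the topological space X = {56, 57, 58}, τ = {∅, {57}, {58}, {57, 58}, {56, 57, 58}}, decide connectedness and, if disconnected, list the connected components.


(X, τ) is connected.

Find clopen sets (U ∈ τ with X ∖ U ∈ τ):
  U = ∅, X ∖ U = {56, 57, 58} — both open, so U is clopen.
  U = {56, 57, 58}, X ∖ U = ∅ — both open, so U is clopen.
Only trivial clopens (∅ and X) exist, so (X, τ) is connected.
Compute connected components by grouping points that agree on all clopens:
  component: {56, 57, 58}


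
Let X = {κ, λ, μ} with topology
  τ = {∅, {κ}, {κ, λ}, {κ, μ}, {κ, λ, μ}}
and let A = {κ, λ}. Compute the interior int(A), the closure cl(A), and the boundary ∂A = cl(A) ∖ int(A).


int(A) = {κ, λ}, cl(A) = {κ, λ, μ}, ∂A = {μ}.

Closed sets in (X, τ) are complements of opens:
  closed(X, τ) = {∅, {λ}, {μ}, {λ, μ}, {κ, λ, μ}}.
int(A) = ⋃ {U ∈ τ : U ⊆ A}. Opens contained in A: ∅, {κ}, {κ, λ}.
Taking the union of these: int(A) = {κ, λ}.
cl(A) = ⋂ {C closed : A ⊆ C}. Closed sets containing A: {κ, λ, μ}.
Intersecting these: cl(A) = {κ, λ, μ}.
∂A = cl(A) ∖ int(A) = {κ, λ, μ} ∖ {κ, λ} = {μ}.


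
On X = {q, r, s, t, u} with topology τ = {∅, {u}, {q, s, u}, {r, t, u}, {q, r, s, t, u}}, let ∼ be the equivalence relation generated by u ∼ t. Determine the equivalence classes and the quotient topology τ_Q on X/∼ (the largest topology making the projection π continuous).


X/∼ = {[q], [r], [s], [t=u]}; |τ_Q| = 3.

Equivalence classes: [q], [r], [s], [t=u].
Quotient map π: X → X/∼ sends q ↦ [q], r ↦ [r], s ↦ [s], t ↦ [t=u], u ↦ [t=u].
For each subset V ⊆ X/∼, compute π^{-1}(V) ⊆ X and check whether π^{-1}(V) ∈ τ. V is open in τ_Q iff π^{-1}(V) ∈ τ.
  V = {}: π^{-1}(V) = ∅ ∈ τ ✓.
  V = {[q]}: π^{-1}(V) = {q} ∉ τ ✗.
  V = {[r]}: π^{-1}(V) = {r} ∉ τ ✗.
  V = {[q], [r]}: π^{-1}(V) = {q, r} ∉ τ ✗.
  V = {[s]}: π^{-1}(V) = {s} ∉ τ ✗.
  V = {[q], [s]}: π^{-1}(V) = {q, s} ∉ τ ✗.
  V = {[r], [s]}: π^{-1}(V) = {r, s} ∉ τ ✗.
  V = {[q], [r], [s]}: π^{-1}(V) = {q, r, s} ∉ τ ✗.
  V = {[t=u]}: π^{-1}(V) = {t, u} ∉ τ ✗.
  V = {[q], [t=u]}: π^{-1}(V) = {q, t, u} ∉ τ ✗.
  V = {[r], [t=u]}: π^{-1}(V) = {r, t, u} ∈ τ ✓.
  V = {[q], [r], [t=u]}: π^{-1}(V) = {q, r, t, u} ∉ τ ✗.
  V = {[s], [t=u]}: π^{-1}(V) = {s, t, u} ∉ τ ✗.
  V = {[q], [s], [t=u]}: π^{-1}(V) = {q, s, t, u} ∉ τ ✗.
  V = {[r], [s], [t=u]}: π^{-1}(V) = {r, s, t, u} ∉ τ ✗.
  V = {[q], [r], [s], [t=u]}: π^{-1}(V) = {q, r, s, t, u} ∈ τ ✓.
Open sets in the quotient: τ_Q = {{}, {[r], [t=u]}, {[q], [r], [s], [t=u]}} (3 elements).


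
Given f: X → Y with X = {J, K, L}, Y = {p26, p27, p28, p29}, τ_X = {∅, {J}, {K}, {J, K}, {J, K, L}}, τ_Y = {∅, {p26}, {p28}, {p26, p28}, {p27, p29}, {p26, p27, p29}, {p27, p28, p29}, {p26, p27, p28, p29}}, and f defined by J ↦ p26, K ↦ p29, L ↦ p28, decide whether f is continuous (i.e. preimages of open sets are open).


f is NOT continuous.

Compute f^{-1}(U) for each U ∈ τ_Y:
  U = ∅: f^{-1}(U) = ∅ ∈ τ_X ✓.
  U = {p26}: f^{-1}(U) = {J} ∈ τ_X ✓.
  U = {p28}: f^{-1}(U) = {L} ∉ τ_X ✗.
  U = {p26, p28}: f^{-1}(U) = {J, L} ∉ τ_X ✗.
  U = {p27, p29}: f^{-1}(U) = {K} ∈ τ_X ✓.
  U = {p26, p27, p29}: f^{-1}(U) = {J, K} ∈ τ_X ✓.
  U = {p27, p28, p29}: f^{-1}(U) = {K, L} ∉ τ_X ✗.
  U = {p26, p27, p28, p29}: f^{-1}(U) = {J, K, L} ∈ τ_X ✓.
Found U = {p28} with f^{-1}(U) = {L} not in τ_X. Therefore f is NOT continuous.


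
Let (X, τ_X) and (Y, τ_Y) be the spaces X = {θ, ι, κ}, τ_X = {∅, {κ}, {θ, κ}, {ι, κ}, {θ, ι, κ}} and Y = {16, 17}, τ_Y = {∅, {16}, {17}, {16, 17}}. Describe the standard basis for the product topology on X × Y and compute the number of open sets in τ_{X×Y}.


Basis B = {∅ × ∅, {κ} × {16}, {κ} × {17}, {θ, κ} × {16}, {θ, κ} × {17}, {ι, κ} × {16}, {ι, κ} × {17}, {κ} × {16, 17}, {θ, ι, κ} × {16}, {θ, ι, κ} × {17}, {θ, κ} × {16, 17}, {ι, κ} × {16, 17}, {θ, ι, κ} × {16, 17}}; |τ_{X×Y}| = 25.

Enumerate products U × V with U ∈ τ_X, V ∈ τ_Y (deduplicated):
  ∅ × ∅ = {} (∅)
  {κ} × {16} = {(κ,16)}
  {κ} × {17} = {(κ,17)}
  {θ, κ} × {16} = {(θ,16), (κ,16)}
  {θ, κ} × {17} = {(θ,17), (κ,17)}
  {ι, κ} × {16} = {(ι,16), (κ,16)}
  {ι, κ} × {17} = {(ι,17), (κ,17)}
  {κ} × {16, 17} = {(κ,16), (κ,17)}
  {θ, ι, κ} × {16} = {(θ,16), (ι,16), (κ,16)}
  {θ, ι, κ} × {17} = {(θ,17), (ι,17), (κ,17)}
  {θ, κ} × {16, 17} = {(θ,16), (θ,17), (κ,16), (κ,17)}
  {ι, κ} × {16, 17} = {(ι,16), (ι,17), (κ,16), (κ,17)}
  {θ, ι, κ} × {16, 17} = {(θ,16), (θ,17), (ι,16), (ι,17), (κ,16), (κ,17)}
These 13 distinct sets form the basis B.
Close under arbitrary unions to get τ_{X×Y}; counting gives |τ_{X×Y}| = 25.


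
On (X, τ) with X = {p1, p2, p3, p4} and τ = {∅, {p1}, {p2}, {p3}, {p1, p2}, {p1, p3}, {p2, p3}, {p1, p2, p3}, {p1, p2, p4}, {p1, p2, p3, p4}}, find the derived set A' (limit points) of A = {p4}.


A' = ∅

For each x ∈ X, list the open sets U ∈ τ with x ∈ U, then check whether U ∩ (A ∖ {x}) ≠ ∅ for every such U.
  x = p1: open {p1} ∋ x has {p1} ∩ (A ∖ {p1}) = ∅, so x is NOT a limit point.
  x = p2: open {p2} ∋ x has {p2} ∩ (A ∖ {p2}) = ∅, so x is NOT a limit point.
  x = p3: open {p3} ∋ x has {p3} ∩ (A ∖ {p3}) = ∅, so x is NOT a limit point.
  x = p4: open {p1, p2, p4} ∋ x has {p1, p2, p4} ∩ (A ∖ {p4}) = ∅, so x is NOT a limit point.
Collecting: A' = ∅.


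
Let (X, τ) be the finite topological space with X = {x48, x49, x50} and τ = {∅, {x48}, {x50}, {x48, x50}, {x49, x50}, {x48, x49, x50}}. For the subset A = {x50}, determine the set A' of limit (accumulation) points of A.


A' = {x49}

For each x ∈ X, list the open sets U ∈ τ with x ∈ U, then check whether U ∩ (A ∖ {x}) ≠ ∅ for every such U.
  x = x48: open {x48} ∋ x has {x48} ∩ (A ∖ {x48}) = ∅, so x is NOT a limit point.
  x = x49: opens ∋ x are {x49, x50}, {x48, x49, x50}; each meets A ∖ {x49}, so x IS a limit point.
  x = x50: open {x50} ∋ x has {x50} ∩ (A ∖ {x50}) = ∅, so x is NOT a limit point.
Collecting: A' = {x49}.


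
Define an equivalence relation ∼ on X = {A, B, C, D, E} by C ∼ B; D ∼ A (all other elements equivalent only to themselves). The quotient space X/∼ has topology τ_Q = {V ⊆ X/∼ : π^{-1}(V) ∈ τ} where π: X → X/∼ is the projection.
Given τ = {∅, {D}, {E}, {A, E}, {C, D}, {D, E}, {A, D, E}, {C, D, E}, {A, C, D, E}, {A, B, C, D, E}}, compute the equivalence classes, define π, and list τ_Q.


X/∼ = {[A=D], [B=C], [E]}; |τ_Q| = 4.

Equivalence classes: [A=D], [B=C], [E].
Quotient map π: X → X/∼ sends A ↦ [A=D], B ↦ [B=C], C ↦ [B=C], D ↦ [A=D], E ↦ [E].
For each subset V ⊆ X/∼, compute π^{-1}(V) ⊆ X and check whether π^{-1}(V) ∈ τ. V is open in τ_Q iff π^{-1}(V) ∈ τ.
  V = {}: π^{-1}(V) = ∅ ∈ τ ✓.
  V = {[A=D]}: π^{-1}(V) = {A, D} ∉ τ ✗.
  V = {[B=C]}: π^{-1}(V) = {B, C} ∉ τ ✗.
  V = {[A=D], [B=C]}: π^{-1}(V) = {A, B, C, D} ∉ τ ✗.
  V = {[E]}: π^{-1}(V) = {E} ∈ τ ✓.
  V = {[A=D], [E]}: π^{-1}(V) = {A, D, E} ∈ τ ✓.
  V = {[B=C], [E]}: π^{-1}(V) = {B, C, E} ∉ τ ✗.
  V = {[A=D], [B=C], [E]}: π^{-1}(V) = {A, B, C, D, E} ∈ τ ✓.
Open sets in the quotient: τ_Q = {{}, {[E]}, {[A=D], [E]}, {[A=D], [B=C], [E]}} (4 elements).


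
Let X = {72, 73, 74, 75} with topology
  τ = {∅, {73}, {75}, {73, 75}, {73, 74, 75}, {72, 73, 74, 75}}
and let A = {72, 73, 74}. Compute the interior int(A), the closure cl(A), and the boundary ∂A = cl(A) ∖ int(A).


int(A) = {73}, cl(A) = {72, 73, 74}, ∂A = {72, 74}.

Closed sets in (X, τ) are complements of opens:
  closed(X, τ) = {∅, {72}, {72, 74}, {72, 73, 74}, {72, 74, 75}, {72, 73, 74, 75}}.
int(A) = ⋃ {U ∈ τ : U ⊆ A}. Opens contained in A: ∅, {73}.
Taking the union of these: int(A) = {73}.
cl(A) = ⋂ {C closed : A ⊆ C}. Closed sets containing A: {72, 73, 74}, {72, 73, 74, 75}.
Intersecting these: cl(A) = {72, 73, 74}.
∂A = cl(A) ∖ int(A) = {72, 73, 74} ∖ {73} = {72, 74}.


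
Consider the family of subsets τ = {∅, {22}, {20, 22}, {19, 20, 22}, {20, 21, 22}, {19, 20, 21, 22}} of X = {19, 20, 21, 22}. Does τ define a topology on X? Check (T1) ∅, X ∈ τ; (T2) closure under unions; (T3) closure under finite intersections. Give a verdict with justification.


τ IS a topology on X.

Axiom (T1): ∅ ∈ τ? Yes; X ∈ τ? Yes.
Axiom (T2/T3): check pairwise unions and intersections of members of τ.
All pairwise intersections and unions checked — each lies in τ. Therefore τ satisfies (T1), (T2), (T3): it IS a topology on X.


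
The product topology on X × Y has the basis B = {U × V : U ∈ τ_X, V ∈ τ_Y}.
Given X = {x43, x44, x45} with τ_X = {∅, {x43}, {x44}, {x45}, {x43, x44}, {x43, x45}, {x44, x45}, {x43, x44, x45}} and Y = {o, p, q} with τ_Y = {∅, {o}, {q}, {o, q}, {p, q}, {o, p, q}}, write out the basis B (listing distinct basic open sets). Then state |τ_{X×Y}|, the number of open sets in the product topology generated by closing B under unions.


Basis B = {∅ × ∅, {x43} × {o}, {x43} × {q}, {x44} × {o}, {x44} × {q}, {x45} × {o}, {x45} × {q}, {x43} × {o, q}, {x43, x44} × {o}, {x43, x45} × {o}, {x43} × {p, q}, {x43, x44} × {q}, {x43, x45} × {q}, {x44} × {o, q}, {x44, x45} × {o}, {x44} × {p, q}, {x44, x45} × {q}, {x45} × {o, q}, {x45} × {p, q}, {x43} × {o, p, q}, {x43, x44, x45} × {o}, {x43, x44, x45} × {q}, {x44} × {o, p, q}, {x45} × {o, p, q}, {x43, x44} × {o, q}, {x43, x45} × {o, q}, {x43, x44} × {p, q}, {x43, x45} × {p, q}, {x44, x45} × {o, q}, {x44, x45} × {p, q}, {x43, x44} × {o, p, q}, {x43, x45} × {o, p, q}, {x43, x44, x45} × {o, q}, {x43, x44, x45} × {p, q}, {x44, x45} × {o, p, q}, {x43, x44, x45} × {o, p, q}}; |τ_{X×Y}| = 216.

Enumerate products U × V with U ∈ τ_X, V ∈ τ_Y (deduplicated):
  ∅ × ∅ = {} (∅)
  {x43} × {o} = {(x43,o)}
  {x43} × {q} = {(x43,q)}
  {x44} × {o} = {(x44,o)}
  {x44} × {q} = {(x44,q)}
  {x45} × {o} = {(x45,o)}
  {x45} × {q} = {(x45,q)}
  {x43} × {o, q} = {(x43,o), (x43,q)}
  {x43, x44} × {o} = {(x43,o), (x44,o)}
  {x43, x45} × {o} = {(x43,o), (x45,o)}
  {x43} × {p, q} = {(x43,p), (x43,q)}
  {x43, x44} × {q} = {(x43,q), (x44,q)}
  {x43, x45} × {q} = {(x43,q), (x45,q)}
  {x44} × {o, q} = {(x44,o), (x44,q)}
  {x44, x45} × {o} = {(x44,o), (x45,o)}
  {x44} × {p, q} = {(x44,p), (x44,q)}
  {x44, x45} × {q} = {(x44,q), (x45,q)}
  {x45} × {o, q} = {(x45,o), (x45,q)}
  {x45} × {p, q} = {(x45,p), (x45,q)}
  {x43} × {o, p, q} = {(x43,o), (x43,p), (x43,q)}
  {x43, x44, x45} × {o} = {(x43,o), (x44,o), (x45,o)}
  {x43, x44, x45} × {q} = {(x43,q), (x44,q), (x45,q)}
  {x44} × {o, p, q} = {(x44,o), (x44,p), (x44,q)}
  {x45} × {o, p, q} = {(x45,o), (x45,p), (x45,q)}
  {x43, x44} × {o, q} = {(x43,o), (x43,q), (x44,o), (x44,q)}
  {x43, x45} × {o, q} = {(x43,o), (x43,q), (x45,o), (x45,q)}
  {x43, x44} × {p, q} = {(x43,p), (x43,q), (x44,p), (x44,q)}
  {x43, x45} × {p, q} = {(x43,p), (x43,q), (x45,p), (x45,q)}
  {x44, x45} × {o, q} = {(x44,o), (x44,q), (x45,o), (x45,q)}
  {x44, x45} × {p, q} = {(x44,p), (x44,q), (x45,p), (x45,q)}
  {x43, x44} × {o, p, q} = {(x43,o), (x43,p), (x43,q), (x44,o), (x44,p), (x44,q)}
  {x43, x45} × {o, p, q} = {(x43,o), (x43,p), (x43,q), (x45,o), (x45,p), (x45,q)}
  {x43, x44, x45} × {o, q} = {(x43,o), (x43,q), (x44,o), (x44,q), (x45,o), (x45,q)}
  {x43, x44, x45} × {p, q} = {(x43,p), (x43,q), (x44,p), (x44,q), (x45,p), (x45,q)}
  {x44, x45} × {o, p, q} = {(x44,o), (x44,p), (x44,q), (x45,o), (x45,p), (x45,q)}
  {x43, x44, x45} × {o, p, q} = {(x43,o), (x43,p), (x43,q), (x44,o), (x44,p), (x44,q), (x45,o), (x45,p), (x45,q)}
These 36 distinct sets form the basis B.
Close under arbitrary unions to get τ_{X×Y}; counting gives |τ_{X×Y}| = 216.


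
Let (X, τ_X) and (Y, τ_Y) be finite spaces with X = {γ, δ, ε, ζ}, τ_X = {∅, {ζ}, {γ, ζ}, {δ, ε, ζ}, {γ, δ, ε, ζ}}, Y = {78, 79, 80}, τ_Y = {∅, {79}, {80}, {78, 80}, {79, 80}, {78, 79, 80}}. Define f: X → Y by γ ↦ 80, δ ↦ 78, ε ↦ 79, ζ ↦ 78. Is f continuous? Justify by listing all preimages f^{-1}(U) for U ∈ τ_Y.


f is NOT continuous.

Compute f^{-1}(U) for each U ∈ τ_Y:
  U = ∅: f^{-1}(U) = ∅ ∈ τ_X ✓.
  U = {79}: f^{-1}(U) = {ε} ∉ τ_X ✗.
  U = {80}: f^{-1}(U) = {γ} ∉ τ_X ✗.
  U = {78, 80}: f^{-1}(U) = {γ, δ, ζ} ∉ τ_X ✗.
  U = {79, 80}: f^{-1}(U) = {γ, ε} ∉ τ_X ✗.
  U = {78, 79, 80}: f^{-1}(U) = {γ, δ, ε, ζ} ∈ τ_X ✓.
Found U = {79} with f^{-1}(U) = {ε} not in τ_X. Therefore f is NOT continuous.


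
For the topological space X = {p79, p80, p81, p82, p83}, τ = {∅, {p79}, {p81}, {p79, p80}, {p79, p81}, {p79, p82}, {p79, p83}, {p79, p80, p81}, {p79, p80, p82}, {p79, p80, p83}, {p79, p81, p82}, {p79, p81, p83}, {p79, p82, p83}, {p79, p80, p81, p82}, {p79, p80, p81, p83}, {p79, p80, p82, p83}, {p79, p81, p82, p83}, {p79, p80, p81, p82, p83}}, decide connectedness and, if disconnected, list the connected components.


(X, τ) is disconnected; components = [{p81}, {p79, p80, p82, p83}].

Find clopen sets (U ∈ τ with X ∖ U ∈ τ):
  U = ∅, X ∖ U = {p79, p80, p81, p82, p83} — both open, so U is clopen.
  U = {p81}, X ∖ U = {p79, p80, p82, p83} — both open, so U is clopen.
  U = {p79, p80, p82, p83}, X ∖ U = {p81} — both open, so U is clopen.
  U = {p79, p80, p81, p82, p83}, X ∖ U = ∅ — both open, so U is clopen.
Nontrivial clopen(s) exist: e.g. {p79, p80, p82, p83}. So (X, τ) is disconnected.
Compute connected components by grouping points that agree on all clopens:
  component: {p81}
  component: {p79, p80, p82, p83}


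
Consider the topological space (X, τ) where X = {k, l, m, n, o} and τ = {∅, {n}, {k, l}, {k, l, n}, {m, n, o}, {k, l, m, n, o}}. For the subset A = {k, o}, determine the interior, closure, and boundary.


int(A) = ∅, cl(A) = {k, l, m, o}, ∂A = {k, l, m, o}.

Closed sets in (X, τ) are complements of opens:
  closed(X, τ) = {∅, {k, l}, {m, o}, {m, n, o}, {k, l, m, o}, {k, l, m, n, o}}.
int(A) = ⋃ {U ∈ τ : U ⊆ A}. Opens contained in A: ∅.
Taking the union of these: int(A) = ∅.
cl(A) = ⋂ {C closed : A ⊆ C}. Closed sets containing A: {k, l, m, o}, {k, l, m, n, o}.
Intersecting these: cl(A) = {k, l, m, o}.
∂A = cl(A) ∖ int(A) = {k, l, m, o} ∖ ∅ = {k, l, m, o}.


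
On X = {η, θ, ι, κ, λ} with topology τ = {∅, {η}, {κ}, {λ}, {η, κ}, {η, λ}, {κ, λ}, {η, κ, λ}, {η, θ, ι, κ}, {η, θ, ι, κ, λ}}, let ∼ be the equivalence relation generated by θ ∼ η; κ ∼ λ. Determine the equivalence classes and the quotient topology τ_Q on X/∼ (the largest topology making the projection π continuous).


X/∼ = {[η=θ], [ι], [κ=λ]}; |τ_Q| = 3.

Equivalence classes: [η=θ], [ι], [κ=λ].
Quotient map π: X → X/∼ sends η ↦ [η=θ], θ ↦ [η=θ], ι ↦ [ι], κ ↦ [κ=λ], λ ↦ [κ=λ].
For each subset V ⊆ X/∼, compute π^{-1}(V) ⊆ X and check whether π^{-1}(V) ∈ τ. V is open in τ_Q iff π^{-1}(V) ∈ τ.
  V = {}: π^{-1}(V) = ∅ ∈ τ ✓.
  V = {[η=θ]}: π^{-1}(V) = {η, θ} ∉ τ ✗.
  V = {[ι]}: π^{-1}(V) = {ι} ∉ τ ✗.
  V = {[η=θ], [ι]}: π^{-1}(V) = {η, θ, ι} ∉ τ ✗.
  V = {[κ=λ]}: π^{-1}(V) = {κ, λ} ∈ τ ✓.
  V = {[η=θ], [κ=λ]}: π^{-1}(V) = {η, θ, κ, λ} ∉ τ ✗.
  V = {[ι], [κ=λ]}: π^{-1}(V) = {ι, κ, λ} ∉ τ ✗.
  V = {[η=θ], [ι], [κ=λ]}: π^{-1}(V) = {η, θ, ι, κ, λ} ∈ τ ✓.
Open sets in the quotient: τ_Q = {{}, {[κ=λ]}, {[η=θ], [ι], [κ=λ]}} (3 elements).


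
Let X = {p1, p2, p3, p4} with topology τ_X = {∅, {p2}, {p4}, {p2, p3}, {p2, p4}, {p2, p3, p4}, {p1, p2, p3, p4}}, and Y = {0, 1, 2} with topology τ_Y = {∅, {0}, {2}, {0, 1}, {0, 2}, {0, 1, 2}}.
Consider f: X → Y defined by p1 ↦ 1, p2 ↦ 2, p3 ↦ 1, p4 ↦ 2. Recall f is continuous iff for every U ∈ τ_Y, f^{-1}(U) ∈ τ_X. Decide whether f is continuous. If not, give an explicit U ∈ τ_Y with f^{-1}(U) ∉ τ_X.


f is NOT continuous.

Compute f^{-1}(U) for each U ∈ τ_Y:
  U = ∅: f^{-1}(U) = ∅ ∈ τ_X ✓.
  U = {0}: f^{-1}(U) = ∅ ∈ τ_X ✓.
  U = {2}: f^{-1}(U) = {p2, p4} ∈ τ_X ✓.
  U = {0, 1}: f^{-1}(U) = {p1, p3} ∉ τ_X ✗.
  U = {0, 2}: f^{-1}(U) = {p2, p4} ∈ τ_X ✓.
  U = {0, 1, 2}: f^{-1}(U) = {p1, p2, p3, p4} ∈ τ_X ✓.
Found U = {0, 1} with f^{-1}(U) = {p1, p3} not in τ_X. Therefore f is NOT continuous.


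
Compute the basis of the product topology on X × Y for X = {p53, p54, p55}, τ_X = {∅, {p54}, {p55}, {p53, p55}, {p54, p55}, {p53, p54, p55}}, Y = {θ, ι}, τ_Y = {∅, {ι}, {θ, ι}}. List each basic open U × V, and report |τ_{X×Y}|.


Basis B = {∅ × ∅, {p54} × {ι}, {p55} × {ι}, {p53, p55} × {ι}, {p54} × {θ, ι}, {p54, p55} × {ι}, {p55} × {θ, ι}, {p53, p54, p55} × {ι}, {p53, p55} × {θ, ι}, {p54, p55} × {θ, ι}, {p53, p54, p55} × {θ, ι}}; |τ_{X×Y}| = 18.

Enumerate products U × V with U ∈ τ_X, V ∈ τ_Y (deduplicated):
  ∅ × ∅ = {} (∅)
  {p54} × {ι} = {(p54,ι)}
  {p55} × {ι} = {(p55,ι)}
  {p53, p55} × {ι} = {(p53,ι), (p55,ι)}
  {p54} × {θ, ι} = {(p54,θ), (p54,ι)}
  {p54, p55} × {ι} = {(p54,ι), (p55,ι)}
  {p55} × {θ, ι} = {(p55,θ), (p55,ι)}
  {p53, p54, p55} × {ι} = {(p53,ι), (p54,ι), (p55,ι)}
  {p53, p55} × {θ, ι} = {(p53,θ), (p53,ι), (p55,θ), (p55,ι)}
  {p54, p55} × {θ, ι} = {(p54,θ), (p54,ι), (p55,θ), (p55,ι)}
  {p53, p54, p55} × {θ, ι} = {(p53,θ), (p53,ι), (p54,θ), (p54,ι), (p55,θ), (p55,ι)}
These 11 distinct sets form the basis B.
Close under arbitrary unions to get τ_{X×Y}; counting gives |τ_{X×Y}| = 18.
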